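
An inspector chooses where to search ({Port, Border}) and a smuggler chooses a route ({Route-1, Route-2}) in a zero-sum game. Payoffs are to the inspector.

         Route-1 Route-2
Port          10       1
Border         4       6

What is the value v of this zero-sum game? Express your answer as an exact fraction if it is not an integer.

56/11

Row minima: Port → 1, Border → 4; maximin = 4.
Column maxima: Route-1 → 10, Route-2 → 6; minimax = 6.
4 ≠ 6, so there is no saddle point; optimal play is mixed.
Let the inspector play Port with probability p. Expected payoff against Route-1: 10p + 4(1−p) = 6p + 4; against Route-2: 1p + 6(1−p) = −5p + 6.
Setting these equal: 6p + 4 = −5p + 6 ⇒ 11p = 2 ⇒ p = 2/11, and the value is (6)·(2/11) + 4 = 56/11.
For the smuggler: with q = P(Route-1), equating Port's and Border's payoffs gives 9q + 1 = −2q + 6 ⇒ q = 5/11.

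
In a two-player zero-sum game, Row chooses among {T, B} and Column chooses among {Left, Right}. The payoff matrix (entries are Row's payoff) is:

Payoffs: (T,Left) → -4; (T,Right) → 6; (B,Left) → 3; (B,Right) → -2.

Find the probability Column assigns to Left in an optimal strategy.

Row minima: T → -4, B → -2; maximin = -2.
Column maxima: Left → 3, Right → 6; minimax = 3.
-2 ≠ 3, so there is no saddle point; optimal play is mixed.
Let Row play T with probability p. Expected payoff against Left: (-4)p + 3(1−p) = −7p + 3; against Right: 6p + (-2)(1−p) = 8p − 2.
Setting these equal: −7p + 3 = 8p − 2 ⇒ −15p = -5 ⇒ p = 1/3, and the value is (-7)·(1/3) + 3 = 2/3.
For Column: with q = P(Left), equating T's and B's payoffs gives −10q + 6 = 5q − 2 ⇒ q = 8/15.

8/15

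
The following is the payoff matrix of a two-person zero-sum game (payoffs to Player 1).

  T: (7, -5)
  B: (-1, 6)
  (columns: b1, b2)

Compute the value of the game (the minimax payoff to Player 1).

Row minima: T → -5, B → -1; maximin = -1.
Column maxima: b1 → 7, b2 → 6; minimax = 6.
-1 ≠ 6, so there is no saddle point; optimal play is mixed.
Let Player 1 play T with probability p. Expected payoff against b1: 7p + (-1)(1−p) = 8p − 1; against b2: (-5)p + 6(1−p) = −11p + 6.
Setting these equal: 8p − 1 = −11p + 6 ⇒ 19p = 7 ⇒ p = 7/19, and the value is (8)·(7/19) − 1 = 37/19.
For Player 2: with q = P(b1), equating T's and B's payoffs gives 12q − 5 = −7q + 6 ⇒ q = 11/19.

37/19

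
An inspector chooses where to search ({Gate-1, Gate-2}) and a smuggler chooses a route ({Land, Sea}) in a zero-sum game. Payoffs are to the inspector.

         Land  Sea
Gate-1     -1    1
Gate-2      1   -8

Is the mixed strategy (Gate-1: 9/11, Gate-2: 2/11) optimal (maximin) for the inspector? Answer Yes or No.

Against Land this mix gives (9/11)·(-1) + (2/11)·1 = -7/11.
Against Sea this mix gives (9/11)·1 + (2/11)·(-8) = -7/11.
All of the smuggler's active replies (Land, Sea) yield -7/11, and no column does worse for the inspector. The mix makes the smuggler indifferent and guarantees -7/11, so it is optimal.

Yes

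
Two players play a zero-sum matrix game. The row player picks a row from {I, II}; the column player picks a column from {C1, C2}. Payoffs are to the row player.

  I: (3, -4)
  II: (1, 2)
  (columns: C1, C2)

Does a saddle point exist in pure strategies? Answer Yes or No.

Row minima: I → -4, II → 1; maximin = 1.
Column maxima: C1 → 3, C2 → 2; minimax = 2.
1 ≠ 2, so no pure-strategy equilibrium exists.

No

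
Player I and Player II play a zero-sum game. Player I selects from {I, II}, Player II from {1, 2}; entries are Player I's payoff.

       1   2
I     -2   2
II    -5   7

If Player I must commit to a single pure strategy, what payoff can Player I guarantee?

Row minima: I → -2, II → -5.
The best of these is -2.

-2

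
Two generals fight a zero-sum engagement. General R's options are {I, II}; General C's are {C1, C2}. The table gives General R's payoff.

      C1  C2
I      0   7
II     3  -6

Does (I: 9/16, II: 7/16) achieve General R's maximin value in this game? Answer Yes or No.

Yes

Against C1 this mix gives (9/16)·0 + (7/16)·3 = 21/16.
Against C2 this mix gives (9/16)·7 + (7/16)·(-6) = 21/16.
All of General C's active replies (C1, C2) yield 21/16, and no column does worse for General R. The mix makes General C indifferent and guarantees 21/16, so it is optimal.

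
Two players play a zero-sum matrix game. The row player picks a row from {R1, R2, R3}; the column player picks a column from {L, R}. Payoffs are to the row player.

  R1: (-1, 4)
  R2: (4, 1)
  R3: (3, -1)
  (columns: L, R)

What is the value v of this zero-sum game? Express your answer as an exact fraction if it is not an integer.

17/8

Row minima: R1 → -1, R2 → 1, R3 → -1; maximin = 1.
Column maxima: L → 4, R → 4; minimax = 4.
1 ≠ 4, so there is no saddle point; optimal play is mixed.
R3 is strictly dominated by R2, so the row player never plays it.
On the remaining 2×2 (R1, R2 vs L, R):
Let the row player play R1 with probability p. Expected payoff against L: (-1)p + 4(1−p) = −5p + 4; against R: 4p + 1(1−p) = 3p + 1.
Setting these equal: −5p + 4 = 3p + 1 ⇒ −8p = -3 ⇒ p = 3/8, and the value is (-5)·(3/8) + 4 = 17/8.
For the column player: with q = P(L), equating R1's and R2's payoffs gives −5q + 4 = 3q + 1 ⇒ q = 3/8.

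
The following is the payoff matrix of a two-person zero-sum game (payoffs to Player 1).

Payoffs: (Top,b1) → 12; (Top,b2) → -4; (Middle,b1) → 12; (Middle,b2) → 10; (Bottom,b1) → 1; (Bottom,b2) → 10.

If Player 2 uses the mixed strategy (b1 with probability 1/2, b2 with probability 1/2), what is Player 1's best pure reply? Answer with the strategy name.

Middle

Expected payoff of Top: (1/2)·12 + (1/2)·(-4) = 4.
Expected payoff of Middle: (1/2)·12 + (1/2)·10 = 11.
Expected payoff of Bottom: (1/2)·1 + (1/2)·10 = 11/2.
The largest is 11, so Player 1's best response is Middle.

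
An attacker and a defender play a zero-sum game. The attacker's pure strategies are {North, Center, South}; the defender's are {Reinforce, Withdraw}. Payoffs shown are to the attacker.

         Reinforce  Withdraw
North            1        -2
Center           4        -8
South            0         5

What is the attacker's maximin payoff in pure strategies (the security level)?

Row minima: North → -2, Center → -8, South → 0.
The best of these is 0.

0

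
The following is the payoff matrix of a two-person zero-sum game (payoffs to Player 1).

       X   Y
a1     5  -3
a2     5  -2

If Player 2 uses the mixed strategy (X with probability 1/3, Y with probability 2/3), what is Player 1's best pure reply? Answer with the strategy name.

a2

Expected payoff of a1: (1/3)·5 + (2/3)·(-3) = -1/3.
Expected payoff of a2: (1/3)·5 + (2/3)·(-2) = 1/3.
The largest is 1/3, so Player 1's best response is a2.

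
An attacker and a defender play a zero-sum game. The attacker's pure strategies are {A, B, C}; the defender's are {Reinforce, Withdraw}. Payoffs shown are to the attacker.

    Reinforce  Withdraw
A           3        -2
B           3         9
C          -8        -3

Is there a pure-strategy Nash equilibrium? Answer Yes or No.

Row minima: A → -2, B → 3, C → -8; maximin = 3.
Column maxima: Reinforce → 3, Withdraw → 9; minimax = 3.
maximin = minimax = 3, so a saddle point exists.

Yes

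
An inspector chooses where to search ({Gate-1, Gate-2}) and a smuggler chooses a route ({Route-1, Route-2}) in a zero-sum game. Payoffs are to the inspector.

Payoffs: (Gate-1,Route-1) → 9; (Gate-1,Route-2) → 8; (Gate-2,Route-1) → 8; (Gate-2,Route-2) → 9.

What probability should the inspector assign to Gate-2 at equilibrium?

1/2

Row minima: Gate-1 → 8, Gate-2 → 8; maximin = 8.
Column maxima: Route-1 → 9, Route-2 → 9; minimax = 9.
8 ≠ 9, so there is no saddle point; optimal play is mixed.
Let the inspector play Gate-1 with probability p. Expected payoff against Route-1: 9p + 8(1−p) = p + 8; against Route-2: 8p + 9(1−p) = −p + 9.
Setting these equal: p + 8 = −p + 9 ⇒ 2p = 1 ⇒ p = 1/2, and the value is (1)·(1/2) + 8 = 17/2.
For the smuggler: with q = P(Route-1), equating Gate-1's and Gate-2's payoffs gives q + 8 = −q + 9 ⇒ q = 1/2.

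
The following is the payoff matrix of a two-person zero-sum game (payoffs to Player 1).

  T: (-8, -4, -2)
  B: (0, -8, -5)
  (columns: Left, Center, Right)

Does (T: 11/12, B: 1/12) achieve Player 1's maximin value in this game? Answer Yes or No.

Against Left this mix gives (11/12)·(-8) + (1/12)·0 = -22/3.
Against Center this mix gives (11/12)·(-4) + (1/12)·(-8) = -13/3.
Against Right this mix gives (11/12)·(-2) + (1/12)·(-5) = -9/4.
Player 2 will play Left, holding Player 1 to -22/3. Shifting weight toward the row that does better against Left would raise this floor (the equalizing mix achieves -16/3 against both Left and Center), so the proposed strategy is not optimal.

No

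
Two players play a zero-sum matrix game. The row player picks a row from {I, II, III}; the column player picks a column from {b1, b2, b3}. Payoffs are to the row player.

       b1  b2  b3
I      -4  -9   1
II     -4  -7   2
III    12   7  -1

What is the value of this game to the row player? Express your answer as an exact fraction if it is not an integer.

7/17

Row minima: I → -9, II → -7, III → -1; maximin = -1.
Column maxima: b1 → 12, b2 → 7, b3 → 2; minimax = 2.
-1 ≠ 2, so there is no saddle point; optimal play is mixed.
b1 is strictly dominated by b2 (it gives the row player strictly more in every row), so the column player never plays it.
With b1 eliminated, I is strictly dominated by II (II gives the row player strictly more in every remaining column), so the row player never plays it.
On the remaining 2×2 (II, III vs b2, b3):
Let the row player play II with probability p. Expected payoff against b2: (-7)p + 7(1−p) = −14p + 7; against b3: 2p + (-1)(1−p) = 3p − 1.
Setting these equal: −14p + 7 = 3p − 1 ⇒ −17p = -8 ⇒ p = 8/17, and the value is (-14)·(8/17) + 7 = 7/17.
For the column player: with q = P(b2), equating II's and III's payoffs gives −9q + 2 = 8q − 1 ⇒ q = 3/17.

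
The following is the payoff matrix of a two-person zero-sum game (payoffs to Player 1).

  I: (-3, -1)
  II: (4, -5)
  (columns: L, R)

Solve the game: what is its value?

Row minima: I → -3, II → -5; maximin = -3.
Column maxima: L → 4, R → -1; minimax = -1.
-3 ≠ -1, so there is no saddle point; optimal play is mixed.
Let Player 1 play I with probability p. Expected payoff against L: (-3)p + 4(1−p) = −7p + 4; against R: (-1)p + (-5)(1−p) = 4p − 5.
Setting these equal: −7p + 4 = 4p − 5 ⇒ −11p = -9 ⇒ p = 9/11, and the value is (-7)·(9/11) + 4 = -19/11.
For Player 2: with q = P(L), equating I's and II's payoffs gives −2q − 1 = 9q − 5 ⇒ q = 4/11.

-19/11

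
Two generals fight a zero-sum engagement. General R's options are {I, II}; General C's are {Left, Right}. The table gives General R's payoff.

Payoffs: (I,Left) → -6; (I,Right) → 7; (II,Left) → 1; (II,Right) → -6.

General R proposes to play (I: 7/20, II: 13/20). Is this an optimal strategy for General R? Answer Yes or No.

Against Left this mix gives (7/20)·(-6) + (13/20)·1 = -29/20.
Against Right this mix gives (7/20)·7 + (13/20)·(-6) = -29/20.
All of General C's active replies (Left, Right) yield -29/20, and no column does worse for General R. The mix makes General C indifferent and guarantees -29/20, so it is optimal.

Yes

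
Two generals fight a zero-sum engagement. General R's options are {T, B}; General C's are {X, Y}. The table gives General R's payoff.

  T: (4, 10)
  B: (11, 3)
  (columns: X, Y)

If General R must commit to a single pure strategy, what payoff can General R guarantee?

4

Row minima: T → 4, B → 3.
The best of these is 4.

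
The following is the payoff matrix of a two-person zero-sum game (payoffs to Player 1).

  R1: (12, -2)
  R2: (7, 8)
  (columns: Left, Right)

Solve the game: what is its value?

22/3

Row minima: R1 → -2, R2 → 7; maximin = 7.
Column maxima: Left → 12, Right → 8; minimax = 8.
7 ≠ 8, so there is no saddle point; optimal play is mixed.
Let Player 1 play R1 with probability p. Expected payoff against Left: 12p + 7(1−p) = 5p + 7; against Right: (-2)p + 8(1−p) = −10p + 8.
Setting these equal: 5p + 7 = −10p + 8 ⇒ 15p = 1 ⇒ p = 1/15, and the value is (5)·(1/15) + 7 = 22/3.
For Player 2: with q = P(Left), equating R1's and R2's payoffs gives 14q − 2 = −q + 8 ⇒ q = 2/3.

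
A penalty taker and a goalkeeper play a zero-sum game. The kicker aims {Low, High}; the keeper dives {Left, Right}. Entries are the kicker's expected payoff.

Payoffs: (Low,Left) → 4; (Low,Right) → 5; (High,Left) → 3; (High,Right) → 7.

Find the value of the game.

Row minima: Low → 4, High → 3; maximin = 4.
Column maxima: Left → 4, Right → 7; minimax = 4.
Since maximin = minimax = 4, there is a saddle point and the value is 4.

4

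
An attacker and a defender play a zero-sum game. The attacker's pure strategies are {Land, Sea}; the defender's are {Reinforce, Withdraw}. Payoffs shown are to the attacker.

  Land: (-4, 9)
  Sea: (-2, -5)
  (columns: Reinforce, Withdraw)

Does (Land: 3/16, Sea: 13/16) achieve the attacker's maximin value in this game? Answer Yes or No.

Yes

Against Reinforce this mix gives (3/16)·(-4) + (13/16)·(-2) = -19/8.
Against Withdraw this mix gives (3/16)·9 + (13/16)·(-5) = -19/8.
All of the defender's active replies (Reinforce, Withdraw) yield -19/8, and no column does worse for the attacker. The mix makes the defender indifferent and guarantees -19/8, so it is optimal.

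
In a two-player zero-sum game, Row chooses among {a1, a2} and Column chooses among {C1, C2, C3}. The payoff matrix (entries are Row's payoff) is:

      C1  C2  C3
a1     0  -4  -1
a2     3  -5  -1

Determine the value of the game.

Row minima: a1 → -4, a2 → -5; maximin = -4.
Column maxima: C1 → 3, C2 → -4, C3 → -1; minimax = -4.
Since maximin = minimax = -4, there is a saddle point and the value is -4.

-4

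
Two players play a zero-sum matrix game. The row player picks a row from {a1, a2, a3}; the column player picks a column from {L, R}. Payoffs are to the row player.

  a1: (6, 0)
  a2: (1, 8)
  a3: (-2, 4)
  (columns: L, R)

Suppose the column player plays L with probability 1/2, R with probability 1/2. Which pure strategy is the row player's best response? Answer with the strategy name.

a2

Expected payoff of a1: (1/2)·6 + (1/2)·0 = 3.
Expected payoff of a2: (1/2)·1 + (1/2)·8 = 9/2.
Expected payoff of a3: (1/2)·(-2) + (1/2)·4 = 1.
The largest is 9/2, so the row player's best response is a2.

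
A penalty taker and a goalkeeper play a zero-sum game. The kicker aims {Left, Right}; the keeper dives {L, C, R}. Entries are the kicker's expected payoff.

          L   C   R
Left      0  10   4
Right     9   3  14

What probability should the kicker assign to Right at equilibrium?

Row minima: Left → 0, Right → 3; maximin = 3.
Column maxima: L → 9, C → 10, R → 14; minimax = 9.
3 ≠ 9, so there is no saddle point; optimal play is mixed.
R is strictly dominated by L (it gives the kicker strictly more in every row), so the keeper never plays it.
On the remaining 2×2 (Left, Right vs L, C):
Let the kicker play Left with probability p. Expected payoff against L: 0p + 9(1−p) = −9p + 9; against C: 10p + 3(1−p) = 7p + 3.
Setting these equal: −9p + 9 = 7p + 3 ⇒ −16p = -6 ⇒ p = 3/8, and the value is (-9)·(3/8) + 9 = 45/8.
For the keeper: with q = P(L), equating Left's and Right's payoffs gives −10q + 10 = 6q + 3 ⇒ q = 7/16.

5/8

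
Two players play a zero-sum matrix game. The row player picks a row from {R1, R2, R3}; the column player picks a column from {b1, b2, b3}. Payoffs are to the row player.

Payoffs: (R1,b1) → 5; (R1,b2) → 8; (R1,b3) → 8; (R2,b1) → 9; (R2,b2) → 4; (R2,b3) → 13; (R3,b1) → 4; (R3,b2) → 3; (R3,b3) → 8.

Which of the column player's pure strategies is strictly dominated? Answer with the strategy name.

b3

b1 holds the row player's payoff strictly below b3 in every row: 5 < 8, 9 < 13, 4 < 8.
So b3 is strictly dominated for the column player.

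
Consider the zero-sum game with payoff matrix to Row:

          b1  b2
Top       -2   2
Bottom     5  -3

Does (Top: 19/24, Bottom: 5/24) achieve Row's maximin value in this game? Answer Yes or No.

No

Against b1 this mix gives (19/24)·(-2) + (5/24)·5 = -13/24.
Against b2 this mix gives (19/24)·2 + (5/24)·(-3) = 23/24.
Column will play b1, holding Row to -13/24. Shifting weight toward the row that does better against b1 would raise this floor (the equalizing mix achieves 1/3 against both b1 and b2), so the proposed strategy is not optimal.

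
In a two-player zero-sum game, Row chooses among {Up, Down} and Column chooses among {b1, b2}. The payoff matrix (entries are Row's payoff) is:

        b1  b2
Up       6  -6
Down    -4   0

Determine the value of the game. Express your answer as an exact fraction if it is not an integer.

-3/2

Row minima: Up → -6, Down → -4; maximin = -4.
Column maxima: b1 → 6, b2 → 0; minimax = 0.
-4 ≠ 0, so there is no saddle point; optimal play is mixed.
Let Row play Up with probability p. Expected payoff against b1: 6p + (-4)(1−p) = 10p − 4; against b2: (-6)p + 0(1−p) = −6p.
Setting these equal: 10p − 4 = −6p ⇒ 16p = 4 ⇒ p = 1/4, and the value is (10)·(1/4) − 4 = -3/2.
For Column: with q = P(b1), equating Up's and Down's payoffs gives 12q − 6 = −4q ⇒ q = 3/8.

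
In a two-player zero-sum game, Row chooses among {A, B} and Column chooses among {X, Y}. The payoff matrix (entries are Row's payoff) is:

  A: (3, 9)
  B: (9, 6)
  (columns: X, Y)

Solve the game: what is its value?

Row minima: A → 3, B → 6; maximin = 6.
Column maxima: X → 9, Y → 9; minimax = 9.
6 ≠ 9, so there is no saddle point; optimal play is mixed.
Let Row play A with probability p. Expected payoff against X: 3p + 9(1−p) = −6p + 9; against Y: 9p + 6(1−p) = 3p + 6.
Setting these equal: −6p + 9 = 3p + 6 ⇒ −9p = -3 ⇒ p = 1/3, and the value is (-6)·(1/3) + 9 = 7.
For Column: with q = P(X), equating A's and B's payoffs gives −6q + 9 = 3q + 6 ⇒ q = 1/3.

7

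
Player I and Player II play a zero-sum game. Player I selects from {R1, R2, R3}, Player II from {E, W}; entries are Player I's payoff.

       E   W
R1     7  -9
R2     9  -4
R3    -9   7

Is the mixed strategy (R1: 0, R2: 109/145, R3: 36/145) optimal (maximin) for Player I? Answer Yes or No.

Against E this mix gives (109/145)·9 + (36/145)·(-9) = 657/145.
Against W this mix gives (109/145)·(-4) + (36/145)·7 = -184/145.
Player II will play W, holding Player I to -184/145. Shifting weight toward the row that does better against W would raise this floor (the equalizing mix achieves 27/29 against both W and E), so the proposed strategy is not optimal.

No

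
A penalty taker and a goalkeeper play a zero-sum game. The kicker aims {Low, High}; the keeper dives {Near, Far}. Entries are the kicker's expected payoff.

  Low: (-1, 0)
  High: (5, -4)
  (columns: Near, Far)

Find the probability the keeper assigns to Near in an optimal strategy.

2/5

Row minima: Low → -1, High → -4; maximin = -1.
Column maxima: Near → 5, Far → 0; minimax = 0.
-1 ≠ 0, so there is no saddle point; optimal play is mixed.
Let the kicker play Low with probability p. Expected payoff against Near: (-1)p + 5(1−p) = −6p + 5; against Far: 0p + (-4)(1−p) = 4p − 4.
Setting these equal: −6p + 5 = 4p − 4 ⇒ −10p = -9 ⇒ p = 9/10, and the value is (-6)·(9/10) + 5 = -2/5.
For the keeper: with q = P(Near), equating Low's and High's payoffs gives −q = 9q − 4 ⇒ q = 2/5.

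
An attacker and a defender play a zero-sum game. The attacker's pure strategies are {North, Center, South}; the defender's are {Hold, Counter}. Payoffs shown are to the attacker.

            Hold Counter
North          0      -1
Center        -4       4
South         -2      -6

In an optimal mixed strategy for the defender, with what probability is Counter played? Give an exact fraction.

4/9

Row minima: North → -1, Center → -4, South → -6; maximin = -1.
Column maxima: Hold → 0, Counter → 4; minimax = 0.
-1 ≠ 0, so there is no saddle point; optimal play is mixed.
South is strictly dominated by North, so the attacker never plays it.
On the remaining 2×2 (North, Center vs Hold, Counter):
Let the attacker play North with probability p. Expected payoff against Hold: 0p + (-4)(1−p) = 4p − 4; against Counter: (-1)p + 4(1−p) = −5p + 4.
Setting these equal: 4p − 4 = −5p + 4 ⇒ 9p = 8 ⇒ p = 8/9, and the value is (4)·(8/9) − 4 = -4/9.
For the defender: with q = P(Hold), equating North's and Center's payoffs gives q − 1 = −8q + 4 ⇒ q = 5/9.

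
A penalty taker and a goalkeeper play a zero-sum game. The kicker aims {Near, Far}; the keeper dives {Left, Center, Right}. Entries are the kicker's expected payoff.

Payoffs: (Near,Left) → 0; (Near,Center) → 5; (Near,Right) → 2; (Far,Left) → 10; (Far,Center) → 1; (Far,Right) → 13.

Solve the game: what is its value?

25/7

Row minima: Near → 0, Far → 1; maximin = 1.
Column maxima: Left → 10, Center → 5, Right → 13; minimax = 5.
1 ≠ 5, so there is no saddle point; optimal play is mixed.
Right is strictly dominated by Left (it gives the kicker strictly more in every row), so the keeper never plays it.
On the remaining 2×2 (Near, Far vs Left, Center):
Let the kicker play Near with probability p. Expected payoff against Left: 0p + 10(1−p) = −10p + 10; against Center: 5p + 1(1−p) = 4p + 1.
Setting these equal: −10p + 10 = 4p + 1 ⇒ −14p = -9 ⇒ p = 9/14, and the value is (-10)·(9/14) + 10 = 25/7.
For the keeper: with q = P(Left), equating Near's and Far's payoffs gives −5q + 5 = 9q + 1 ⇒ q = 2/7.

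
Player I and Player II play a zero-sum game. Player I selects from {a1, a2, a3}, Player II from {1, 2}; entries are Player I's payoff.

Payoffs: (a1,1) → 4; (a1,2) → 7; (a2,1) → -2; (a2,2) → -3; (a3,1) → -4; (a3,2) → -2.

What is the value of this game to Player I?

4

Row minima: a1 → 4, a2 → -3, a3 → -4; maximin = 4.
Column maxima: 1 → 4, 2 → 7; minimax = 4.
Since maximin = minimax = 4, there is a saddle point and the value is 4.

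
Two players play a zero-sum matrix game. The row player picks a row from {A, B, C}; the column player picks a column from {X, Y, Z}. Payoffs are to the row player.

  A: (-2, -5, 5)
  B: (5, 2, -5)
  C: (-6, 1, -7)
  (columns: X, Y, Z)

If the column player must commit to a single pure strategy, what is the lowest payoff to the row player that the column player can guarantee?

Column maxima: X → 5, Y → 2, Z → 5.
The smallest of these is 2.

2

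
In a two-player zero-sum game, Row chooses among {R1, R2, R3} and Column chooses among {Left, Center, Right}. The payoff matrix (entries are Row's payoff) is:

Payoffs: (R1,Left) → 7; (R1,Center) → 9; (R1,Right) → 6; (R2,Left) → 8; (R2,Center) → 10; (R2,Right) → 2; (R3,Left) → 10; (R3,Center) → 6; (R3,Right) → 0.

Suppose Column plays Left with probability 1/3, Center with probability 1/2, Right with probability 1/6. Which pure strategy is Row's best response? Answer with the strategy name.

Expected payoff of R1: (1/3)·7 + (1/2)·9 + (1/6)·6 = 47/6.
Expected payoff of R2: (1/3)·8 + (1/2)·10 + (1/6)·2 = 8.
Expected payoff of R3: (1/3)·10 + (1/2)·6 + (1/6)·0 = 19/3.
The largest is 8, so Row's best response is R2.

R2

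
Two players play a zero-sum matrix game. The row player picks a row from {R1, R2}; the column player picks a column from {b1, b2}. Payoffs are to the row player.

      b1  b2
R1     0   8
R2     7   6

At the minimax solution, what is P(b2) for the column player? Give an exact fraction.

Row minima: R1 → 0, R2 → 6; maximin = 6.
Column maxima: b1 → 7, b2 → 8; minimax = 7.
6 ≠ 7, so there is no saddle point; optimal play is mixed.
Let the row player play R1 with probability p. Expected payoff against b1: 0p + 7(1−p) = −7p + 7; against b2: 8p + 6(1−p) = 2p + 6.
Setting these equal: −7p + 7 = 2p + 6 ⇒ −9p = -1 ⇒ p = 1/9, and the value is (-7)·(1/9) + 7 = 56/9.
For the column player: with q = P(b1), equating R1's and R2's payoffs gives −8q + 8 = q + 6 ⇒ q = 2/9.

7/9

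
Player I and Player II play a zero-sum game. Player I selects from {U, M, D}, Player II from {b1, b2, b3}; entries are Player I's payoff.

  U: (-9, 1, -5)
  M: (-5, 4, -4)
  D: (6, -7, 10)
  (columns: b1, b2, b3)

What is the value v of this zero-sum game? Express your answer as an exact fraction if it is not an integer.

Row minima: U → -9, M → -5, D → -7; maximin = -5.
Column maxima: b1 → 6, b2 → 4, b3 → 10; minimax = 4.
-5 ≠ 4, so there is no saddle point; optimal play is mixed.
U is strictly dominated by M, so Player I never plays it.
b3 is strictly dominated by b1 (it gives Player I strictly more in every row), so Player II never plays it.
On the remaining 2×2 (M, D vs b1, b2):
Let Player I play M with probability p. Expected payoff against b1: (-5)p + 6(1−p) = −11p + 6; against b2: 4p + (-7)(1−p) = 11p − 7.
Setting these equal: −11p + 6 = 11p − 7 ⇒ −22p = -13 ⇒ p = 13/22, and the value is (-11)·(13/22) + 6 = -1/2.
For Player II: with q = P(b1), equating M's and D's payoffs gives −9q + 4 = 13q − 7 ⇒ q = 1/2.

-1/2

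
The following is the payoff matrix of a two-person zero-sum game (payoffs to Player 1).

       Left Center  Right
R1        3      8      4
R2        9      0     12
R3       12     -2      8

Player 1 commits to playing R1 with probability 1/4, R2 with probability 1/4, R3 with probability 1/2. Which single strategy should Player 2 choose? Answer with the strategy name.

Center

If Player 2 plays Left, Player 1's expected payoff is (1/4)·3 + (1/4)·9 + (1/2)·12 = 9.
If Player 2 plays Center, Player 1's expected payoff is (1/4)·8 + (1/4)·0 + (1/2)·(-2) = 1.
If Player 2 plays Right, Player 1's expected payoff is (1/4)·4 + (1/4)·12 + (1/2)·8 = 8.
Player 2 minimizes Player 1's payoff; the smallest is 1, so the best response is Center.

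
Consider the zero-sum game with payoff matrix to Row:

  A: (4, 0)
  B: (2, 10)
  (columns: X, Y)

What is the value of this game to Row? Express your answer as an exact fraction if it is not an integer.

10/3

Row minima: A → 0, B → 2; maximin = 2.
Column maxima: X → 4, Y → 10; minimax = 4.
2 ≠ 4, so there is no saddle point; optimal play is mixed.
Let Row play A with probability p. Expected payoff against X: 4p + 2(1−p) = 2p + 2; against Y: 0p + 10(1−p) = −10p + 10.
Setting these equal: 2p + 2 = −10p + 10 ⇒ 12p = 8 ⇒ p = 2/3, and the value is (2)·(2/3) + 2 = 10/3.
For Column: with q = P(X), equating A's and B's payoffs gives 4q = −8q + 10 ⇒ q = 5/6.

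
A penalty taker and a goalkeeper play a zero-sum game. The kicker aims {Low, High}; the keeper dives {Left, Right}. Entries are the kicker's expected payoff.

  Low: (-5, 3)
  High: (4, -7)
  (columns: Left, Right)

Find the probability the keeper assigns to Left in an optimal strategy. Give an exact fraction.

Row minima: Low → -5, High → -7; maximin = -5.
Column maxima: Left → 4, Right → 3; minimax = 3.
-5 ≠ 3, so there is no saddle point; optimal play is mixed.
Let the kicker play Low with probability p. Expected payoff against Left: (-5)p + 4(1−p) = −9p + 4; against Right: 3p + (-7)(1−p) = 10p − 7.
Setting these equal: −9p + 4 = 10p − 7 ⇒ −19p = -11 ⇒ p = 11/19, and the value is (-9)·(11/19) + 4 = -23/19.
For the keeper: with q = P(Left), equating Low's and High's payoffs gives −8q + 3 = 11q − 7 ⇒ q = 10/19.

10/19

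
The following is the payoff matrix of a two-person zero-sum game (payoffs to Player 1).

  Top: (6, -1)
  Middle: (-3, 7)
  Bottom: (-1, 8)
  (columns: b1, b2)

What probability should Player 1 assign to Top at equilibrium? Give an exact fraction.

9/16

Row minima: Top → -1, Middle → -3, Bottom → -1; maximin = -1.
Column maxima: b1 → 6, b2 → 8; minimax = 6.
-1 ≠ 6, so there is no saddle point; optimal play is mixed.
Middle is strictly dominated by Bottom, so Player 1 never plays it.
On the remaining 2×2 (Top, Bottom vs b1, b2):
Let Player 1 play Top with probability p. Expected payoff against b1: 6p + (-1)(1−p) = 7p − 1; against b2: (-1)p + 8(1−p) = −9p + 8.
Setting these equal: 7p − 1 = −9p + 8 ⇒ 16p = 9 ⇒ p = 9/16, and the value is (7)·(9/16) − 1 = 47/16.
For Player 2: with q = P(b1), equating Top's and Bottom's payoffs gives 7q − 1 = −9q + 8 ⇒ q = 9/16.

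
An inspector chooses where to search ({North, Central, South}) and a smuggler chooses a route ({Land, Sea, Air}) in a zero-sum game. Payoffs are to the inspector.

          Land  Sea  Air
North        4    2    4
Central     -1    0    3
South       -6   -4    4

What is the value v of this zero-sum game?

2

Row minima: North → 2, Central → -1, South → -6; maximin = 2.
Column maxima: Land → 4, Sea → 2, Air → 4; minimax = 2.
Since maximin = minimax = 2, there is a saddle point and the value is 2.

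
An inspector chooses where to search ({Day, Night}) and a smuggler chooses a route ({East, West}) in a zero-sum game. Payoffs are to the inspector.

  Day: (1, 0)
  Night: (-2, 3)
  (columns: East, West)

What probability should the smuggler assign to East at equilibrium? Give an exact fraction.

1/2

Row minima: Day → 0, Night → -2; maximin = 0.
Column maxima: East → 1, West → 3; minimax = 1.
0 ≠ 1, so there is no saddle point; optimal play is mixed.
Let the inspector play Day with probability p. Expected payoff against East: 1p + (-2)(1−p) = 3p − 2; against West: 0p + 3(1−p) = −3p + 3.
Setting these equal: 3p − 2 = −3p + 3 ⇒ 6p = 5 ⇒ p = 5/6, and the value is (3)·(5/6) − 2 = 1/2.
For the smuggler: with q = P(East), equating Day's and Night's payoffs gives q = −5q + 3 ⇒ q = 1/2.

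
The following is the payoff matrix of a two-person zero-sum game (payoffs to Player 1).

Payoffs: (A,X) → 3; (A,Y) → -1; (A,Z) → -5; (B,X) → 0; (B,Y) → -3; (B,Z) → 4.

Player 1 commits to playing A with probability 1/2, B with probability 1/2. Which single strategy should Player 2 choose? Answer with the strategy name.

Y

If Player 2 plays X, Player 1's expected payoff is (1/2)·3 + (1/2)·0 = 3/2.
If Player 2 plays Y, Player 1's expected payoff is (1/2)·(-1) + (1/2)·(-3) = -2.
If Player 2 plays Z, Player 1's expected payoff is (1/2)·(-5) + (1/2)·4 = -1/2.
Player 2 minimizes Player 1's payoff; the smallest is -2, so the best response is Y.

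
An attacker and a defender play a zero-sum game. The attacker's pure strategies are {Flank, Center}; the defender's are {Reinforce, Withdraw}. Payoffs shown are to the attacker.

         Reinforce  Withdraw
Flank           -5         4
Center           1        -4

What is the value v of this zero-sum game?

-8/7

Row minima: Flank → -5, Center → -4; maximin = -4.
Column maxima: Reinforce → 1, Withdraw → 4; minimax = 1.
-4 ≠ 1, so there is no saddle point; optimal play is mixed.
Let the attacker play Flank with probability p. Expected payoff against Reinforce: (-5)p + 1(1−p) = −6p + 1; against Withdraw: 4p + (-4)(1−p) = 8p − 4.
Setting these equal: −6p + 1 = 8p − 4 ⇒ −14p = -5 ⇒ p = 5/14, and the value is (-6)·(5/14) + 1 = -8/7.
For the defender: with q = P(Reinforce), equating Flank's and Center's payoffs gives −9q + 4 = 5q − 4 ⇒ q = 4/7.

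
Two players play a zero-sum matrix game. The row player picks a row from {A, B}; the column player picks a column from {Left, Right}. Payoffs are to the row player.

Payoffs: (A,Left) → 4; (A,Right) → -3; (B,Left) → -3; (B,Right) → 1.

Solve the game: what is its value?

Row minima: A → -3, B → -3; maximin = -3.
Column maxima: Left → 4, Right → 1; minimax = 1.
-3 ≠ 1, so there is no saddle point; optimal play is mixed.
Let the row player play A with probability p. Expected payoff against Left: 4p + (-3)(1−p) = 7p − 3; against Right: (-3)p + 1(1−p) = −4p + 1.
Setting these equal: 7p − 3 = −4p + 1 ⇒ 11p = 4 ⇒ p = 4/11, and the value is (7)·(4/11) − 3 = -5/11.
For the column player: with q = P(Left), equating A's and B's payoffs gives 7q − 3 = −4q + 1 ⇒ q = 4/11.

-5/11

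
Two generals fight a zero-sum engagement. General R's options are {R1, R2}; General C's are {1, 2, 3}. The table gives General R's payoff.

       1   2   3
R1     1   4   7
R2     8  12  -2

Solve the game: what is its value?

Row minima: R1 → 1, R2 → -2; maximin = 1.
Column maxima: 1 → 8, 2 → 12, 3 → 7; minimax = 7.
1 ≠ 7, so there is no saddle point; optimal play is mixed.
2 is strictly dominated by 1 (it gives General R strictly more in every row), so General C never plays it.
On the remaining 2×2 (R1, R2 vs 1, 3):
Let General R play R1 with probability p. Expected payoff against 1: 1p + 8(1−p) = −7p + 8; against 3: 7p + (-2)(1−p) = 9p − 2.
Setting these equal: −7p + 8 = 9p − 2 ⇒ −16p = -10 ⇒ p = 5/8, and the value is (-7)·(5/8) + 8 = 29/8.
For General C: with q = P(1), equating R1's and R2's payoffs gives −6q + 7 = 10q − 2 ⇒ q = 9/16.

29/8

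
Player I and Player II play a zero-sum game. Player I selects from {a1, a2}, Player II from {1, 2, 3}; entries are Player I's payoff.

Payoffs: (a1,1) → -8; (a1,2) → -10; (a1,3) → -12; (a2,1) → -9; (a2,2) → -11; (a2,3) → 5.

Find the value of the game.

Row minima: a1 → -12, a2 → -11; maximin = -11.
Column maxima: 1 → -8, 2 → -10, 3 → 5; minimax = -10.
-11 ≠ -10, so there is no saddle point; optimal play is mixed.
1 is strictly dominated by 2 (it gives Player I strictly more in every row), so Player II never plays it.
On the remaining 2×2 (a1, a2 vs 2, 3):
Let Player I play a1 with probability p. Expected payoff against 2: (-10)p + (-11)(1−p) = p − 11; against 3: (-12)p + 5(1−p) = −17p + 5.
Setting these equal: p − 11 = −17p + 5 ⇒ 18p = 16 ⇒ p = 8/9, and the value is (1)·(8/9) − 11 = -91/9.
For Player II: with q = P(2), equating a1's and a2's payoffs gives 2q − 12 = −16q + 5 ⇒ q = 17/18.

-91/9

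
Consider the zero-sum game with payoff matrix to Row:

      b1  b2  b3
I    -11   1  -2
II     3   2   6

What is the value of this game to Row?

2

Row minima: I → -11, II → 2; maximin = 2.
Column maxima: b1 → 3, b2 → 2, b3 → 6; minimax = 2.
Since maximin = minimax = 2, there is a saddle point and the value is 2.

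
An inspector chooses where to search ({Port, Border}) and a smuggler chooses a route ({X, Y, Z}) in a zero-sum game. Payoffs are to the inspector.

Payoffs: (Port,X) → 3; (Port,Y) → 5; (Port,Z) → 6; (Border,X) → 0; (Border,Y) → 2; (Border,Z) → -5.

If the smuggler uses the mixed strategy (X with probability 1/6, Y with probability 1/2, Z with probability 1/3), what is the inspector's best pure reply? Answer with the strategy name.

Expected payoff of Port: (1/6)·3 + (1/2)·5 + (1/3)·6 = 5.
Expected payoff of Border: (1/6)·0 + (1/2)·2 + (1/3)·(-5) = -2/3.
The largest is 5, so the inspector's best response is Port.

Port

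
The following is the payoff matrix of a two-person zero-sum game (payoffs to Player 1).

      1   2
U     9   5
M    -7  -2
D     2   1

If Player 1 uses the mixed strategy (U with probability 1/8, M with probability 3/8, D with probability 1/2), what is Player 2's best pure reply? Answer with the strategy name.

If Player 2 plays 1, Player 1's expected payoff is (1/8)·9 + (3/8)·(-7) + (1/2)·2 = -1/2.
If Player 2 plays 2, Player 1's expected payoff is (1/8)·5 + (3/8)·(-2) + (1/2)·1 = 3/8.
Player 2 minimizes Player 1's payoff; the smallest is -1/2, so the best response is 1.

1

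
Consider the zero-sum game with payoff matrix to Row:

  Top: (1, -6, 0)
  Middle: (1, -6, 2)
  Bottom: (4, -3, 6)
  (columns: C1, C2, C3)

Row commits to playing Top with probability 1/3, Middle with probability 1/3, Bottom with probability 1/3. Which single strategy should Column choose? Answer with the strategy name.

C2

If Column plays C1, Row's expected payoff is (1/3)·1 + (1/3)·1 + (1/3)·4 = 2.
If Column plays C2, Row's expected payoff is (1/3)·(-6) + (1/3)·(-6) + (1/3)·(-3) = -5.
If Column plays C3, Row's expected payoff is (1/3)·0 + (1/3)·2 + (1/3)·6 = 8/3.
Column minimizes Row's payoff; the smallest is -5, so the best response is C2.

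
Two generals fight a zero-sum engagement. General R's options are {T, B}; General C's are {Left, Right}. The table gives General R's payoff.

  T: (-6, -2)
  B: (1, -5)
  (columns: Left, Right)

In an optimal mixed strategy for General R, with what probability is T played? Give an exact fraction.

Row minima: T → -6, B → -5; maximin = -5.
Column maxima: Left → 1, Right → -2; minimax = -2.
-5 ≠ -2, so there is no saddle point; optimal play is mixed.
Let General R play T with probability p. Expected payoff against Left: (-6)p + 1(1−p) = −7p + 1; against Right: (-2)p + (-5)(1−p) = 3p − 5.
Setting these equal: −7p + 1 = 3p − 5 ⇒ −10p = -6 ⇒ p = 3/5, and the value is (-7)·(3/5) + 1 = -16/5.
For General C: with q = P(Left), equating T's and B's payoffs gives −4q − 2 = 6q − 5 ⇒ q = 3/10.

3/5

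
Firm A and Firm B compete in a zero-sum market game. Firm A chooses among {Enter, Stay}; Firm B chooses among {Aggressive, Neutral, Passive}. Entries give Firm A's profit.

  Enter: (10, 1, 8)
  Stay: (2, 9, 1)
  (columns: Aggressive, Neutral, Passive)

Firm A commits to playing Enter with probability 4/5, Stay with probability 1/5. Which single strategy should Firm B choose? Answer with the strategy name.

If Firm B plays Aggressive, Firm A's expected payoff is (4/5)·10 + (1/5)·2 = 42/5.
If Firm B plays Neutral, Firm A's expected payoff is (4/5)·1 + (1/5)·9 = 13/5.
If Firm B plays Passive, Firm A's expected payoff is (4/5)·8 + (1/5)·1 = 33/5.
Firm B minimizes Firm A's payoff; the smallest is 13/5, so the best response is Neutral.

Neutral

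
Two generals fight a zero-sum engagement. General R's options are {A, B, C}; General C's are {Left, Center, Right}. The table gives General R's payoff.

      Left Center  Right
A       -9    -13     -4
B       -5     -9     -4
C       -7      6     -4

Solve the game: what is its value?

-93/17

Row minima: A → -13, B → -9, C → -7; maximin = -7.
Column maxima: Left → -5, Center → 6, Right → -4; minimax = -5.
-7 ≠ -5, so there is no saddle point; optimal play is mixed.
Right is strictly dominated by Left (it gives General R strictly more in every row), so General C never plays it.
With Right eliminated, A is strictly dominated by B (B gives General R strictly more in every remaining column), so General R never plays it.
On the remaining 2×2 (B, C vs Left, Center):
Let General R play B with probability p. Expected payoff against Left: (-5)p + (-7)(1−p) = 2p − 7; against Center: (-9)p + 6(1−p) = −15p + 6.
Setting these equal: 2p − 7 = −15p + 6 ⇒ 17p = 13 ⇒ p = 13/17, and the value is (2)·(13/17) − 7 = -93/17.
For General C: with q = P(Left), equating B's and C's payoffs gives 4q − 9 = −13q + 6 ⇒ q = 15/17.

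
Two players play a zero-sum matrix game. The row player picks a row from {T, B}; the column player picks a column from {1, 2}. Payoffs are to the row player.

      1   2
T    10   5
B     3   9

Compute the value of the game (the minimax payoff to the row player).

Row minima: T → 5, B → 3; maximin = 5.
Column maxima: 1 → 10, 2 → 9; minimax = 9.
5 ≠ 9, so there is no saddle point; optimal play is mixed.
Let the row player play T with probability p. Expected payoff against 1: 10p + 3(1−p) = 7p + 3; against 2: 5p + 9(1−p) = −4p + 9.
Setting these equal: 7p + 3 = −4p + 9 ⇒ 11p = 6 ⇒ p = 6/11, and the value is (7)·(6/11) + 3 = 75/11.
For the column player: with q = P(1), equating T's and B's payoffs gives 5q + 5 = −6q + 9 ⇒ q = 4/11.

75/11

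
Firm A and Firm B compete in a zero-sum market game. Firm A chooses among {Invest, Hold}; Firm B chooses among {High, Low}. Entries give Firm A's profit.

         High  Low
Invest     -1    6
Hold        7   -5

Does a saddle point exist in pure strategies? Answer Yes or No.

No

Row minima: Invest → -1, Hold → -5; maximin = -1.
Column maxima: High → 7, Low → 6; minimax = 6.
-1 ≠ 6, so no pure-strategy equilibrium exists.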